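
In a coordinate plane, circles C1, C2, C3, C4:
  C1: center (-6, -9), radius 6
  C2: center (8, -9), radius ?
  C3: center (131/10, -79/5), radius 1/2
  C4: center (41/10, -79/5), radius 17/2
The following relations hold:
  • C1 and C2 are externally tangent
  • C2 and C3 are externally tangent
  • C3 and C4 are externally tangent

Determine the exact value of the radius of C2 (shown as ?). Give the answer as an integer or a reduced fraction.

1. [ext C1·C2]  r_C2² + 12r_C2 − 160 = 0  ⇒  r_C2 = 8 (r>0 drops 1)
2. [ext C2·C3]  r_C2² + 1r_C2 − 72 = 0  ⇒  r_C2 = 8 (r>0 drops 1)

8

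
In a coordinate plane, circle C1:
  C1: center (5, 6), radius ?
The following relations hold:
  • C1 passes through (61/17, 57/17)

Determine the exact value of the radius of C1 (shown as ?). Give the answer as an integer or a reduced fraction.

1. [C1∋P]  r_C1² − 9 = 0  ⇒  r_C1 = 3 (r>0 drops 1)

3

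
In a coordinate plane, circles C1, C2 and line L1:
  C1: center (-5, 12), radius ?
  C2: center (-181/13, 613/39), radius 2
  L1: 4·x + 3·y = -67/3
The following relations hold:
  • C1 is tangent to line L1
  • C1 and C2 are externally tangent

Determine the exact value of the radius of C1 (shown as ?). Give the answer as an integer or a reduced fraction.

1. [C1‖L1]  r_C1² − 529/9 = 0  ⇒  r_C1 = 23/3 (r>0 drops 1)
2. [ext C1·C2]  r_C1² + 4r_C1 − 805/9 = 0  ⇒  r_C1 = 23/3 (r>0 drops 1)

23/3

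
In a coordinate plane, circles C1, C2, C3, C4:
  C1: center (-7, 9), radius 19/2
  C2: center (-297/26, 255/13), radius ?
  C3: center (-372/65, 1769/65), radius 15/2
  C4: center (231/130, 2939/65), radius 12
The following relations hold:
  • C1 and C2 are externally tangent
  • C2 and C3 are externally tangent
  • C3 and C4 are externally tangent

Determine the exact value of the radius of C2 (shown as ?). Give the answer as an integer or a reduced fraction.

1. [ext C1·C2]  r_C2² + 19r_C2 − 42 = 0  ⇒  r_C2 = 2 (r>0 drops 1)
2. [ext C2·C3]  r_C2² + 15r_C2 − 34 = 0  ⇒  r_C2 = 2 (r>0 drops 1)

2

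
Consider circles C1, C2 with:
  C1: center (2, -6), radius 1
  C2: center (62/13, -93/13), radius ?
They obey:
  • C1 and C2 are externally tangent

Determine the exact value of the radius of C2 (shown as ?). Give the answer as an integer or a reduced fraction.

2

1. [ext C1·C2]  r_C2² + 2r_C2 − 8 = 0  ⇒  r_C2 = 2 (r>0 drops 1)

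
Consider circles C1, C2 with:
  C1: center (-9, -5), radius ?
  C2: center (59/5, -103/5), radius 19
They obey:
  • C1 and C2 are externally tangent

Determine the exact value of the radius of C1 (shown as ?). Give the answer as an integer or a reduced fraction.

7

1. [ext C1·C2]  r_C1² + 38r_C1 − 315 = 0  ⇒  r_C1 = 7 (r>0 drops 1)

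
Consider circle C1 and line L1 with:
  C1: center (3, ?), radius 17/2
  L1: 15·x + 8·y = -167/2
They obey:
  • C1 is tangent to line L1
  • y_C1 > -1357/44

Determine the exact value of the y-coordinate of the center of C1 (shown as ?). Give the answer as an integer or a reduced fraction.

2

1. [C1‖L1]  y_C1² + (257/8)y_C1 − 273/4 = 0  ⇒  y_C1 = -273/8 or 2
2. given y_C1 > -1357/44: keep 2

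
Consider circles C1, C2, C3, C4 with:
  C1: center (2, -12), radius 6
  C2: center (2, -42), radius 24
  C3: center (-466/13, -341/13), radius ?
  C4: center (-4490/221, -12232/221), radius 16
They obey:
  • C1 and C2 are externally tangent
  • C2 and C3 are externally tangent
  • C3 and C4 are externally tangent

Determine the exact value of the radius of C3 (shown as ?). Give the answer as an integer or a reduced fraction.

17

1. [ext C2·C3]  r_C3² + 48r_C3 − 1105 = 0  ⇒  r_C3 = 17 (r>0 drops 1)
2. [ext C3·C4]  r_C3² + 32r_C3 − 833 = 0  ⇒  r_C3 = 17 (r>0 drops 1)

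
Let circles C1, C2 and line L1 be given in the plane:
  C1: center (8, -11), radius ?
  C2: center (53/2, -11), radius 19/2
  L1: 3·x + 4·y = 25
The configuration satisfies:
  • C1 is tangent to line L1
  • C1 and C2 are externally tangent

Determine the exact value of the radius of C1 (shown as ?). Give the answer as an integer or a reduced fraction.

1. [C1‖L1]  r_C1² − 81 = 0  ⇒  r_C1 = 9 (r>0 drops 1)
2. [ext C1·C2]  r_C1² + 19r_C1 − 252 = 0  ⇒  r_C1 = 9 (r>0 drops 1)

9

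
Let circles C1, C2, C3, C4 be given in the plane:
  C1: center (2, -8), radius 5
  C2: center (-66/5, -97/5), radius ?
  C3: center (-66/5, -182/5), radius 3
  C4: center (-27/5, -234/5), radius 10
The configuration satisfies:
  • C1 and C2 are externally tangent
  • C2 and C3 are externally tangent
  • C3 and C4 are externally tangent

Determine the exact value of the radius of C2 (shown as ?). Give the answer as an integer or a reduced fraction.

1. [ext C1·C2]  r_C2² + 10r_C2 − 336 = 0  ⇒  r_C2 = 14 (r>0 drops 1)
2. [ext C2·C3]  r_C2² + 6r_C2 − 280 = 0  ⇒  r_C2 = 14 (r>0 drops 1)

14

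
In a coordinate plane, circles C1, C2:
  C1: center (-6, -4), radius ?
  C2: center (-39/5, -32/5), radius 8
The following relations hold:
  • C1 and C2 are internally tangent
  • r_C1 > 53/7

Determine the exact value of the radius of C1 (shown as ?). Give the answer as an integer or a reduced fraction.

1. [int C1,C2]  r_C1² − 16r_C1 + 55 = 0  ⇒  r_C1 = 5 or 11
2. given r_C1 > 53/7: keep 11

11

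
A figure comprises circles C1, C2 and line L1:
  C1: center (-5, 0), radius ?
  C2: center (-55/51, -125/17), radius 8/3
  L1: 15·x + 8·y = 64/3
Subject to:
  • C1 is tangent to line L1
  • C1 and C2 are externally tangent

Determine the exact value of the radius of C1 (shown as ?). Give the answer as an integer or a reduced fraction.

1. [C1‖L1]  r_C1² − 289/9 = 0  ⇒  r_C1 = 17/3 (r>0 drops 1)
2. [ext C1·C2]  r_C1² + (16/3)r_C1 − 187/3 = 0  ⇒  r_C1 = 17/3 (r>0 drops 1)

17/3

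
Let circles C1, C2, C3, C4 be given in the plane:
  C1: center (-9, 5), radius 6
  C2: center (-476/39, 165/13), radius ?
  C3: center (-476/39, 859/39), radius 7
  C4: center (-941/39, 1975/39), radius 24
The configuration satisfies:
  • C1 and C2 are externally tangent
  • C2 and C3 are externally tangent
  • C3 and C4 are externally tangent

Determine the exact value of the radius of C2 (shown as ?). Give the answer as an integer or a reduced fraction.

1. [ext C1·C2]  r_C2² + 12r_C2 − 301/9 = 0  ⇒  r_C2 = 7/3 (r>0 drops 1)
2. [ext C2·C3]  r_C2² + 14r_C2 − 343/9 = 0  ⇒  r_C2 = 7/3 (r>0 drops 1)

7/3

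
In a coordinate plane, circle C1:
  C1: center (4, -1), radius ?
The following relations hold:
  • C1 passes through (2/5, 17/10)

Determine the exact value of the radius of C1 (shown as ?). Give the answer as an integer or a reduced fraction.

9/2

1. [C1∋P]  r_C1² − 81/4 = 0  ⇒  r_C1 = 9/2 (r>0 drops 1)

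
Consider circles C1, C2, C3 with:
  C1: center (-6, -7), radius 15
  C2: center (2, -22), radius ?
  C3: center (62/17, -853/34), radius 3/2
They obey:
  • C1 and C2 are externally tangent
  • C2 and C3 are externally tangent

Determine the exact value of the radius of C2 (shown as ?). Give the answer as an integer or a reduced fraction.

1. [ext C1·C2]  r_C2² + 30r_C2 − 64 = 0  ⇒  r_C2 = 2 (r>0 drops 1)
2. [ext C2·C3]  r_C2² + 3r_C2 − 10 = 0  ⇒  r_C2 = 2 (r>0 drops 1)

2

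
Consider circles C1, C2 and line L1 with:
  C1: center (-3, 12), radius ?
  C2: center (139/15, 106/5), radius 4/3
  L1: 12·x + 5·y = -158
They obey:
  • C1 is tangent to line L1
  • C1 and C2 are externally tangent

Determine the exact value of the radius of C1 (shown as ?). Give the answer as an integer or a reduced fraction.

14

1. [C1‖L1]  r_C1² − 196 = 0  ⇒  r_C1 = 14 (r>0 drops 1)
2. [ext C1·C2]  r_C1² + (8/3)r_C1 − 700/3 = 0  ⇒  r_C1 = 14 (r>0 drops 1)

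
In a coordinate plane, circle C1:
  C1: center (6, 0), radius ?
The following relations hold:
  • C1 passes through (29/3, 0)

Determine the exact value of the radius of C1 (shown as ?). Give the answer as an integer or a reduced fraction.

11/3

1. [C1∋P]  r_C1² − 121/9 = 0  ⇒  r_C1 = 11/3 (r>0 drops 1)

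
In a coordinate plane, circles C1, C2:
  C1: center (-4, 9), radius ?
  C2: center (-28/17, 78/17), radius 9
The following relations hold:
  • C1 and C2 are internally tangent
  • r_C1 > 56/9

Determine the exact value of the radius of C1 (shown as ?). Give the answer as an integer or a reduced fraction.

1. [int C1,C2]  r_C1² − 18r_C1 + 56 = 0  ⇒  r_C1 = 4 or 14
2. given r_C1 > 56/9: keep 14

14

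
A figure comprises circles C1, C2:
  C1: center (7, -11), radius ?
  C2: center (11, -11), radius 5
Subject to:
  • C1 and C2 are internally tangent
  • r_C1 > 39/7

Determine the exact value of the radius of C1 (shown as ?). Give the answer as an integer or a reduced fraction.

1. [int C1,C2]  r_C1² − 10r_C1 + 9 = 0  ⇒  r_C1 = 1 or 9
2. given r_C1 > 39/7: keep 9

9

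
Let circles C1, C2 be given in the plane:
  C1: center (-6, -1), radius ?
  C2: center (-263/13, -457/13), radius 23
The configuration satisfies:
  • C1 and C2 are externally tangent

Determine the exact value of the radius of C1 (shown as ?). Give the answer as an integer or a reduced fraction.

14

1. [ext C1·C2]  r_C1² + 46r_C1 − 840 = 0  ⇒  r_C1 = 14 (r>0 drops 1)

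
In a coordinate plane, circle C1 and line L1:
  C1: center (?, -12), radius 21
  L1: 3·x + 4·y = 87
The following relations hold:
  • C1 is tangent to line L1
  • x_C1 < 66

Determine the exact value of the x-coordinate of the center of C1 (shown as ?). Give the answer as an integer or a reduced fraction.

1. [C1‖L1]  x_C1² − 90x_C1 + 800 = 0  ⇒  x_C1 = 10 or 80
2. given x_C1 < 66: keep 10

10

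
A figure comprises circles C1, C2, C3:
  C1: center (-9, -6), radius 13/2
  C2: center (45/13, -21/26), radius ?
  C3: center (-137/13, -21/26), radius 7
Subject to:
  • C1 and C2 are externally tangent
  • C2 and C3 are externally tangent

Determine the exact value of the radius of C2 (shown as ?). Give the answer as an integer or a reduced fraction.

7

1. [ext C1·C2]  r_C2² + 13r_C2 − 140 = 0  ⇒  r_C2 = 7 (r>0 drops 1)
2. [ext C2·C3]  r_C2² + 14r_C2 − 147 = 0  ⇒  r_C2 = 7 (r>0 drops 1)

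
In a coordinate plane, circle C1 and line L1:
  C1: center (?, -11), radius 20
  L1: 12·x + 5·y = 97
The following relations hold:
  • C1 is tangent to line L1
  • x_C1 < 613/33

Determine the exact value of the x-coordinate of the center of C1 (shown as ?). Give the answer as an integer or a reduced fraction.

1. [C1‖L1]  x_C1² − (76/3)x_C1 − 309 = 0  ⇒  x_C1 = -9 or 103/3
2. given x_C1 < 613/33: keep -9

-9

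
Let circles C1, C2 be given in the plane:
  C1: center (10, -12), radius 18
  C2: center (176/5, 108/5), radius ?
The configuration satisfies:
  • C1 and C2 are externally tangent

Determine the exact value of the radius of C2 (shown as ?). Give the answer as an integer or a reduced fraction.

24

1. [ext C1·C2]  r_C2² + 36r_C2 − 1440 = 0  ⇒  r_C2 = 24 (r>0 drops 1)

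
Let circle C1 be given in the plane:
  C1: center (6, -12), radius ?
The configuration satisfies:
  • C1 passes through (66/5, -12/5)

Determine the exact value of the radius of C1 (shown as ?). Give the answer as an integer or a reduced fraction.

1. [C1∋P]  r_C1² − 144 = 0  ⇒  r_C1 = 12 (r>0 drops 1)

12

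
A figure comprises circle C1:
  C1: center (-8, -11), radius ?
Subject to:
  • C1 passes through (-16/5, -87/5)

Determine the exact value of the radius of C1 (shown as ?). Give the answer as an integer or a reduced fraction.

1. [C1∋P]  r_C1² − 64 = 0  ⇒  r_C1 = 8 (r>0 drops 1)

8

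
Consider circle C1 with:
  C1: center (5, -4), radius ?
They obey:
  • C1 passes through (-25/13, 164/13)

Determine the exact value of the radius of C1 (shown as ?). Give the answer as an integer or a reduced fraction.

1. [C1∋P]  r_C1² − 324 = 0  ⇒  r_C1 = 18 (r>0 drops 1)

18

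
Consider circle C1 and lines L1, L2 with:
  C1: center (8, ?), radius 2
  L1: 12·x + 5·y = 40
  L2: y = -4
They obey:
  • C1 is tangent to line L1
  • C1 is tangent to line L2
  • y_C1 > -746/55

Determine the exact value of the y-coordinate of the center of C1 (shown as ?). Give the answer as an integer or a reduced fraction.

-6

1. [C1‖L1]  y_C1² + (112/5)y_C1 + 492/5 = 0  ⇒  y_C1 = -82/5 or -6
2. [C1‖L2]  y_C1² + 8y_C1 + 12 = 0  ⇒  y_C1 = -6 or -2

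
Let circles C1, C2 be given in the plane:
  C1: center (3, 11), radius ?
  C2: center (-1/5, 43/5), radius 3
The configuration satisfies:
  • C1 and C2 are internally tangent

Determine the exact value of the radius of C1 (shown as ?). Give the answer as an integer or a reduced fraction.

1. [int C1,C2]  r_C1² − 6r_C1 − 7 = 0  ⇒  r_C1 = 7 (r>0 drops 1)

7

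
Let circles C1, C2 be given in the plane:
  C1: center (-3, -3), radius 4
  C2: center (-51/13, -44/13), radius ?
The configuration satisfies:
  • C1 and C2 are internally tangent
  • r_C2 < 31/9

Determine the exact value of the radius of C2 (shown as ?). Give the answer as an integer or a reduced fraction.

3

1. [int C1,C2]  r_C2² − 8r_C2 + 15 = 0  ⇒  r_C2 = 3 or 5
2. given r_C2 < 31/9: keep 3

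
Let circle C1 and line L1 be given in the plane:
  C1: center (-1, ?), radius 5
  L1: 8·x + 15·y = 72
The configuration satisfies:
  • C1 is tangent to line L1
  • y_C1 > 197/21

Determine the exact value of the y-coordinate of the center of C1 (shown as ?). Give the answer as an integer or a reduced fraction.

11

1. [C1‖L1]  y_C1² − (32/3)y_C1 − 11/3 = 0  ⇒  y_C1 = -1/3 or 11
2. given y_C1 > 197/21: keep 11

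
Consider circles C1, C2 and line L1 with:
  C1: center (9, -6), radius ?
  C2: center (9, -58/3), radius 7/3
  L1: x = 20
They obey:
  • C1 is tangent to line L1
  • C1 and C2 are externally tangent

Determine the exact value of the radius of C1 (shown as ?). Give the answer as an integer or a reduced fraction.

1. [C1‖L1]  r_C1² − 121 = 0  ⇒  r_C1 = 11 (r>0 drops 1)
2. [ext C1·C2]  r_C1² + (14/3)r_C1 − 517/3 = 0  ⇒  r_C1 = 11 (r>0 drops 1)

11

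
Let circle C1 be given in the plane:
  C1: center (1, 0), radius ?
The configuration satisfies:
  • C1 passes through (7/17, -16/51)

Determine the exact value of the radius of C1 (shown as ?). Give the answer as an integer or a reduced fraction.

2/3

1. [C1∋P]  r_C1² − 4/9 = 0  ⇒  r_C1 = 2/3 (r>0 drops 1)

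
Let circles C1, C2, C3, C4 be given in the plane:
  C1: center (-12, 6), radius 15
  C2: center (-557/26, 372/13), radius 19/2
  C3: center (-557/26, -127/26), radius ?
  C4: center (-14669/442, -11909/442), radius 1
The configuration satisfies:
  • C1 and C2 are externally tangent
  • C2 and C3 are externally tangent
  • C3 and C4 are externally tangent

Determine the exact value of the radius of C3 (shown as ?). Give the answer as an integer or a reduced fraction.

1. [ext C2·C3]  r_C3² + 19r_C3 − 1032 = 0  ⇒  r_C3 = 24 (r>0 drops 1)
2. [ext C3·C4]  r_C3² + 2r_C3 − 624 = 0  ⇒  r_C3 = 24 (r>0 drops 1)

24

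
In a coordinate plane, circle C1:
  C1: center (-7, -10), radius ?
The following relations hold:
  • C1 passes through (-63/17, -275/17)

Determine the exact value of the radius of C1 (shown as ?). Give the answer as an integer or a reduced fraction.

1. [C1∋P]  r_C1² − 49 = 0  ⇒  r_C1 = 7 (r>0 drops 1)

7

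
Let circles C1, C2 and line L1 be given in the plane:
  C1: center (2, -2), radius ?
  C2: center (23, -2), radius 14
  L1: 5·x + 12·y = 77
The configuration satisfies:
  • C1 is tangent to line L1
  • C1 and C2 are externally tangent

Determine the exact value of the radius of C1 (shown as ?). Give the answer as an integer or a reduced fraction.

7

1. [C1‖L1]  r_C1² − 49 = 0  ⇒  r_C1 = 7 (r>0 drops 1)
2. [ext C1·C2]  r_C1² + 28r_C1 − 245 = 0  ⇒  r_C1 = 7 (r>0 drops 1)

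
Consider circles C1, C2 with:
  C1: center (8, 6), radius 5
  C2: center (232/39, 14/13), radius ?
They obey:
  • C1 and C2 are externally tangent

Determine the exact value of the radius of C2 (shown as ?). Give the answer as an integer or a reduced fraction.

1/3

1. [ext C1·C2]  r_C2² + 10r_C2 − 31/9 = 0  ⇒  r_C2 = 1/3 (r>0 drops 1)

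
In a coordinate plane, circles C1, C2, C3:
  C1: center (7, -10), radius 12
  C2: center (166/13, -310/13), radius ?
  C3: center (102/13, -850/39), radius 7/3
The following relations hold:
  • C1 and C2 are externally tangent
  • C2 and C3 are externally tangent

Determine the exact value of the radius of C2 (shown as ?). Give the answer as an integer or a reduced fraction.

1. [ext C1·C2]  r_C2² + 24r_C2 − 81 = 0  ⇒  r_C2 = 3 (r>0 drops 1)
2. [ext C2·C3]  r_C2² + (14/3)r_C2 − 23 = 0  ⇒  r_C2 = 3 (r>0 drops 1)

3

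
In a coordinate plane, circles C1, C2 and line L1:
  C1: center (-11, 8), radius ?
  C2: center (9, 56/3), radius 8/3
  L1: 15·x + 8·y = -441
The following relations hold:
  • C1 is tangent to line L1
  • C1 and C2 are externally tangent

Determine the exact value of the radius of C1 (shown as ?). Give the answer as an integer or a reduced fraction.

20

1. [C1‖L1]  r_C1² − 400 = 0  ⇒  r_C1 = 20 (r>0 drops 1)
2. [ext C1·C2]  r_C1² + (16/3)r_C1 − 1520/3 = 0  ⇒  r_C1 = 20 (r>0 drops 1)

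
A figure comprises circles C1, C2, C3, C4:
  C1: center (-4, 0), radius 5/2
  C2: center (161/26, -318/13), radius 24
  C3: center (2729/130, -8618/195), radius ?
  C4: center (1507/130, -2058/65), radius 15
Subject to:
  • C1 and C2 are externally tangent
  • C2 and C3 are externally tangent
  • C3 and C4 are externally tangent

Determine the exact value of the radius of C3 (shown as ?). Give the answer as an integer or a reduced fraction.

1. [ext C2·C3]  r_C3² + 48r_C3 − 292/9 = 0  ⇒  r_C3 = 2/3 (r>0 drops 1)
2. [ext C3·C4]  r_C3² + 30r_C3 − 184/9 = 0  ⇒  r_C3 = 2/3 (r>0 drops 1)

2/3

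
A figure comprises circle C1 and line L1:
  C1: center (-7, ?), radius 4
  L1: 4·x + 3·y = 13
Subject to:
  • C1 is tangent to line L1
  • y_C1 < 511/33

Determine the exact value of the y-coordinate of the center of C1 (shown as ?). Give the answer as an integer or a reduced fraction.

7

1. [C1‖L1]  y_C1² − (82/3)y_C1 + 427/3 = 0  ⇒  y_C1 = 7 or 61/3
2. given y_C1 < 511/33: keep 7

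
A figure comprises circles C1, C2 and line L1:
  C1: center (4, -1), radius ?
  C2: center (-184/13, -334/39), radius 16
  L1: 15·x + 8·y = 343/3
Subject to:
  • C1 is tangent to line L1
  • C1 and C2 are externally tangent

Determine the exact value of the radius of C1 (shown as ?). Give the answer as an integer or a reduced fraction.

11/3

1. [C1‖L1]  r_C1² − 121/9 = 0  ⇒  r_C1 = 11/3 (r>0 drops 1)
2. [ext C1·C2]  r_C1² + 32r_C1 − 1177/9 = 0  ⇒  r_C1 = 11/3 (r>0 drops 1)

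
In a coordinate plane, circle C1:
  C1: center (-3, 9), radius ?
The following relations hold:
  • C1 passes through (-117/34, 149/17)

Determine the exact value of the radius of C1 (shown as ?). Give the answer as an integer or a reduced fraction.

1. [C1∋P]  r_C1² − 1/4 = 0  ⇒  r_C1 = 1/2 (r>0 drops 1)

1/2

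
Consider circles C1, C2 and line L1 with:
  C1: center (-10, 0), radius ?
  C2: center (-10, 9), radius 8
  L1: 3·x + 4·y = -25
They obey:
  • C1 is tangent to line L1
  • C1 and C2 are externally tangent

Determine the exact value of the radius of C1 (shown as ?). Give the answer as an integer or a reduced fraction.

1

1. [C1‖L1]  r_C1² − 1 = 0  ⇒  r_C1 = 1 (r>0 drops 1)
2. [ext C1·C2]  r_C1² + 16r_C1 − 17 = 0  ⇒  r_C1 = 1 (r>0 drops 1)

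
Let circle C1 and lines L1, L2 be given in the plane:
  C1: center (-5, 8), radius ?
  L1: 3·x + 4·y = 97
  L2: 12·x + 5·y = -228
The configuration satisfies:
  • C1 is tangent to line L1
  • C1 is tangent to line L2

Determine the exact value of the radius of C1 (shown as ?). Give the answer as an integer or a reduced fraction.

16

1. [C1‖L1]  r_C1² − 256 = 0  ⇒  r_C1 = 16 (r>0 drops 1)
2. [C1‖L2]  r_C1² − 256 = 0  ⇒  r_C1 = 16 (r>0 drops 1)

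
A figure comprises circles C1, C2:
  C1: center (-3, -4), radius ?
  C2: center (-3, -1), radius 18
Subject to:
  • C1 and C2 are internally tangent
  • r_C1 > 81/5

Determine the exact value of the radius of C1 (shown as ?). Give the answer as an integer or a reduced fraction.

1. [int C1,C2]  r_C1² − 36r_C1 + 315 = 0  ⇒  r_C1 = 15 or 21
2. given r_C1 > 81/5: keep 21

21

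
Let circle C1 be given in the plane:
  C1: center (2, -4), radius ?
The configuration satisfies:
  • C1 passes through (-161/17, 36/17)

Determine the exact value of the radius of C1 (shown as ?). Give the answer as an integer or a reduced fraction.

13

1. [C1∋P]  r_C1² − 169 = 0  ⇒  r_C1 = 13 (r>0 drops 1)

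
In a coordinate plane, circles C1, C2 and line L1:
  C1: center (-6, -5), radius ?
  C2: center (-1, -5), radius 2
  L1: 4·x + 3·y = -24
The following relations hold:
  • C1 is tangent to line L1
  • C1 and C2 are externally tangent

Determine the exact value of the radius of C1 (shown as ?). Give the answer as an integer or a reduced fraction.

1. [C1‖L1]  r_C1² − 9 = 0  ⇒  r_C1 = 3 (r>0 drops 1)
2. [ext C1·C2]  r_C1² + 4r_C1 − 21 = 0  ⇒  r_C1 = 3 (r>0 drops 1)

3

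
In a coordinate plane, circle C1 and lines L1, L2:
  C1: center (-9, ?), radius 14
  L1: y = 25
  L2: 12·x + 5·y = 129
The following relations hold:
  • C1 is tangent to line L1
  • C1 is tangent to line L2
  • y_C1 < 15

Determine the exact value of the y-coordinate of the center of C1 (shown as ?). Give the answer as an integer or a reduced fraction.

1. [C1‖L1]  y_C1² − 50y_C1 + 429 = 0  ⇒  y_C1 = 11 or 39
2. [C1‖L2]  y_C1² − (474/5)y_C1 + 4609/5 = 0  ⇒  y_C1 = 11 or 419/5

11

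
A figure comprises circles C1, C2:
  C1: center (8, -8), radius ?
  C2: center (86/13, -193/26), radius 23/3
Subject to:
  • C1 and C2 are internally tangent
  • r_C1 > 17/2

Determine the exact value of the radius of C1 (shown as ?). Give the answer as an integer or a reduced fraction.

1. [int C1,C2]  r_C1² − (46/3)r_C1 + 2035/36 = 0  ⇒  r_C1 = 37/6 or 55/6
2. given r_C1 > 17/2: keep 55/6

55/6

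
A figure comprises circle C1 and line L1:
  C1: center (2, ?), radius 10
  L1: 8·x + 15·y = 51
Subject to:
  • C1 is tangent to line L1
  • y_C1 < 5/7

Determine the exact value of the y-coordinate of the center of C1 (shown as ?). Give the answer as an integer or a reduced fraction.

1. [C1‖L1]  y_C1² − (14/3)y_C1 − 123 = 0  ⇒  y_C1 = -9 or 41/3
2. given y_C1 < 5/7: keep -9

-9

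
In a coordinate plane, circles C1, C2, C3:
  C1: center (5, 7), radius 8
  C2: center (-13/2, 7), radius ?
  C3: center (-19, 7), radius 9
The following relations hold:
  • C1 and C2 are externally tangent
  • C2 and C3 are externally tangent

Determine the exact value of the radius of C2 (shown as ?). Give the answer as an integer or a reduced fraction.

1. [ext C1·C2]  r_C2² + 16r_C2 − 273/4 = 0  ⇒  r_C2 = 7/2 (r>0 drops 1)
2. [ext C2·C3]  r_C2² + 18r_C2 − 301/4 = 0  ⇒  r_C2 = 7/2 (r>0 drops 1)

7/2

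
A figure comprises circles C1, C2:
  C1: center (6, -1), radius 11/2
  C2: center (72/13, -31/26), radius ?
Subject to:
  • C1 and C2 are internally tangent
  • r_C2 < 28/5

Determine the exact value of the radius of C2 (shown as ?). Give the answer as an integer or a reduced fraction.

1. [int C1,C2]  r_C2² − 11r_C2 + 30 = 0  ⇒  r_C2 = 5 or 6
2. given r_C2 < 28/5: keep 5

5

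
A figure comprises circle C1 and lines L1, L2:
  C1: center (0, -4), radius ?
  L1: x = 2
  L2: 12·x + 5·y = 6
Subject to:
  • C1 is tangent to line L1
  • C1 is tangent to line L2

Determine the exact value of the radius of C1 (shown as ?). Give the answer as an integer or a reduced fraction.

1. [C1‖L1]  r_C1² − 4 = 0  ⇒  r_C1 = 2 (r>0 drops 1)
2. [C1‖L2]  r_C1² − 4 = 0  ⇒  r_C1 = 2 (r>0 drops 1)

2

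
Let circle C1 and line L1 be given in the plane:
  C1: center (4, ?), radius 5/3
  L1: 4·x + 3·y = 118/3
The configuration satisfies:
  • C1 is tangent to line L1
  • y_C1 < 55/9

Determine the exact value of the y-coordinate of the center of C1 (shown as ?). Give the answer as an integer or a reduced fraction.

1. [C1‖L1]  y_C1² − (140/9)y_C1 + 475/9 = 0  ⇒  y_C1 = 5 or 95/9
2. given y_C1 < 55/9: keep 5

5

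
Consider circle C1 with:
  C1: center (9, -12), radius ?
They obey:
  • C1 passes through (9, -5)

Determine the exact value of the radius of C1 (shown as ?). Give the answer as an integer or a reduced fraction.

1. [C1∋P]  r_C1² − 49 = 0  ⇒  r_C1 = 7 (r>0 drops 1)

7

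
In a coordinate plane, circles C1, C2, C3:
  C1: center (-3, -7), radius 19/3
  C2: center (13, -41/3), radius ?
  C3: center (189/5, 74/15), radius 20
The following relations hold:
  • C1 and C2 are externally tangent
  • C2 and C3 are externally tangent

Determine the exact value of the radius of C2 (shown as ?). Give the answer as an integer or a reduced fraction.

11

1. [ext C1·C2]  r_C2² + (38/3)r_C2 − 781/3 = 0  ⇒  r_C2 = 11 (r>0 drops 1)
2. [ext C2·C3]  r_C2² + 40r_C2 − 561 = 0  ⇒  r_C2 = 11 (r>0 drops 1)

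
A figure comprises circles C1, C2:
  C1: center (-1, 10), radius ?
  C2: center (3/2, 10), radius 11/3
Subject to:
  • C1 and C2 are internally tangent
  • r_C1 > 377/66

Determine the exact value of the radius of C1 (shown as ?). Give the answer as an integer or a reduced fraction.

37/6

1. [int C1,C2]  r_C1² − (22/3)r_C1 + 259/36 = 0  ⇒  r_C1 = 7/6 or 37/6
2. given r_C1 > 377/66: keep 37/6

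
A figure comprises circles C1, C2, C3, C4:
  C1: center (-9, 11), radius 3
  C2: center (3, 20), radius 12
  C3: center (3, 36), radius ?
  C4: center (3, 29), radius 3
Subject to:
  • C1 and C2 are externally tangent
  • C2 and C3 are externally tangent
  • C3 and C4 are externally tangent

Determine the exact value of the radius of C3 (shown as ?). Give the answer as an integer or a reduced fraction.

4

1. [ext C2·C3]  r_C3² + 24r_C3 − 112 = 0  ⇒  r_C3 = 4 (r>0 drops 1)
2. [ext C3·C4]  r_C3² + 6r_C3 − 40 = 0  ⇒  r_C3 = 4 (r>0 drops 1)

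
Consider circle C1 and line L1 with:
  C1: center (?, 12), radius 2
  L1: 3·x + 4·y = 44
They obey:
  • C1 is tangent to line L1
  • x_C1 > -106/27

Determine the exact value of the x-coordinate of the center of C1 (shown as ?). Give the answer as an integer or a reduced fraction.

2

1. [C1‖L1]  x_C1² + (8/3)x_C1 − 28/3 = 0  ⇒  x_C1 = -14/3 or 2
2. given x_C1 > -106/27: keep 2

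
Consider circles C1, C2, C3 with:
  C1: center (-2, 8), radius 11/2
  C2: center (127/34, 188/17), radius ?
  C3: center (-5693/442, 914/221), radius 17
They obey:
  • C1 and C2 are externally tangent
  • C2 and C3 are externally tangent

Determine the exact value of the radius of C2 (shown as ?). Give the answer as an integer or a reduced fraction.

1

1. [ext C1·C2]  r_C2² + 11r_C2 − 12 = 0  ⇒  r_C2 = 1 (r>0 drops 1)
2. [ext C2·C3]  r_C2² + 34r_C2 − 35 = 0  ⇒  r_C2 = 1 (r>0 drops 1)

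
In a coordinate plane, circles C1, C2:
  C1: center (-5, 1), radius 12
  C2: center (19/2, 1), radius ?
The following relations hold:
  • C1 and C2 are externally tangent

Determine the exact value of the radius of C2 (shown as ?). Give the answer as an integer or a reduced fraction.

1. [ext C1·C2]  r_C2² + 24r_C2 − 265/4 = 0  ⇒  r_C2 = 5/2 (r>0 drops 1)

5/2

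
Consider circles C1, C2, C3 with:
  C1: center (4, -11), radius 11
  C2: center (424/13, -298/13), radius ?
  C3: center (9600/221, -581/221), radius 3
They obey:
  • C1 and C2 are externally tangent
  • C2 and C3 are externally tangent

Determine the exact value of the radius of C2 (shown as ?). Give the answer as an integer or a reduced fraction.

20

1. [ext C1·C2]  r_C2² + 22r_C2 − 840 = 0  ⇒  r_C2 = 20 (r>0 drops 1)
2. [ext C2·C3]  r_C2² + 6r_C2 − 520 = 0  ⇒  r_C2 = 20 (r>0 drops 1)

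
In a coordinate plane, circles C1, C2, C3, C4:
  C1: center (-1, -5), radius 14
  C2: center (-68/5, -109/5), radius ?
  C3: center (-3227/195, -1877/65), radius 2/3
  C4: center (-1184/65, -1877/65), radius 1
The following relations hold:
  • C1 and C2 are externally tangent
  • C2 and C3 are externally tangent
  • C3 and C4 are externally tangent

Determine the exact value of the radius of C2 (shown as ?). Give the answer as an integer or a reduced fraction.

1. [ext C1·C2]  r_C2² + 28r_C2 − 245 = 0  ⇒  r_C2 = 7 (r>0 drops 1)
2. [ext C2·C3]  r_C2² + (4/3)r_C2 − 175/3 = 0  ⇒  r_C2 = 7 (r>0 drops 1)

7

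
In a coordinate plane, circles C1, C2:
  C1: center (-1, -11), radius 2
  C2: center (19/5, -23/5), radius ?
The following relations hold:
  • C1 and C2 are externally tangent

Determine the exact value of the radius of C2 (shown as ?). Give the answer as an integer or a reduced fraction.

6

1. [ext C1·C2]  r_C2² + 4r_C2 − 60 = 0  ⇒  r_C2 = 6 (r>0 drops 1)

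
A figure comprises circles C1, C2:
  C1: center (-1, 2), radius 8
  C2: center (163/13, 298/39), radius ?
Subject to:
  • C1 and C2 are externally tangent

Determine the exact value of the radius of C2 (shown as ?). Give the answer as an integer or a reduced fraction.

1. [ext C1·C2]  r_C2² + 16r_C2 − 1360/9 = 0  ⇒  r_C2 = 20/3 (r>0 drops 1)

20/3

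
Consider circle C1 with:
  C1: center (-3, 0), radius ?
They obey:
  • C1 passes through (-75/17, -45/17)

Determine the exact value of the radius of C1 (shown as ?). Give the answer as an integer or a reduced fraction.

3

1. [C1∋P]  r_C1² − 9 = 0  ⇒  r_C1 = 3 (r>0 drops 1)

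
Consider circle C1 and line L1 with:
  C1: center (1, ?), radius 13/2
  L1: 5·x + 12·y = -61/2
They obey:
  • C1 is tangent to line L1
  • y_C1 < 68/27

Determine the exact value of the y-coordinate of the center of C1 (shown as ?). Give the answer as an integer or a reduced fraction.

1. [C1‖L1]  y_C1² + (71/12)y_C1 − 245/6 = 0  ⇒  y_C1 = -10 or 49/12
2. given y_C1 < 68/27: keep -10

-10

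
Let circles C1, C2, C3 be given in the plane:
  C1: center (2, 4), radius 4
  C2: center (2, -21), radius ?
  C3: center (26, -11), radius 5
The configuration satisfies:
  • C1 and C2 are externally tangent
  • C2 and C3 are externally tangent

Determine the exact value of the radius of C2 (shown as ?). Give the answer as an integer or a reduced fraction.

21

1. [ext C1·C2]  r_C2² + 8r_C2 − 609 = 0  ⇒  r_C2 = 21 (r>0 drops 1)
2. [ext C2·C3]  r_C2² + 10r_C2 − 651 = 0  ⇒  r_C2 = 21 (r>0 drops 1)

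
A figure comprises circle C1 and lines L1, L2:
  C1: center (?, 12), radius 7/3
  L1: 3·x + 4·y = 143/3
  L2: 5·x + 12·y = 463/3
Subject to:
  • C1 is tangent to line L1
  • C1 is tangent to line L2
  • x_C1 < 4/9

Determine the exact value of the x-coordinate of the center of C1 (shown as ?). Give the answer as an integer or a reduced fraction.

1. [C1‖L1]  x_C1² + (2/9)x_C1 − 136/9 = 0  ⇒  x_C1 = -4 or 34/9
2. [C1‖L2]  x_C1² − (62/15)x_C1 − 488/15 = 0  ⇒  x_C1 = -4 or 122/15

-4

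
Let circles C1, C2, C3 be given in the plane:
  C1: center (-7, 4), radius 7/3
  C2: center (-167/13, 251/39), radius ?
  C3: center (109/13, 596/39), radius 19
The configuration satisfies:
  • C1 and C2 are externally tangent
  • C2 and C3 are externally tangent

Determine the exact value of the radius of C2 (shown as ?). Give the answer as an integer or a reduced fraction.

1. [ext C1·C2]  r_C2² + (14/3)r_C2 − 104/3 = 0  ⇒  r_C2 = 4 (r>0 drops 1)
2. [ext C2·C3]  r_C2² + 38r_C2 − 168 = 0  ⇒  r_C2 = 4 (r>0 drops 1)

4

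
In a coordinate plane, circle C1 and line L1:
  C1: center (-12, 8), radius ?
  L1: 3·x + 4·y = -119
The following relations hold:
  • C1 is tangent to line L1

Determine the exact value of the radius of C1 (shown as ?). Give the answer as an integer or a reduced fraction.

1. [C1‖L1]  r_C1² − 529 = 0  ⇒  r_C1 = 23 (r>0 drops 1)

23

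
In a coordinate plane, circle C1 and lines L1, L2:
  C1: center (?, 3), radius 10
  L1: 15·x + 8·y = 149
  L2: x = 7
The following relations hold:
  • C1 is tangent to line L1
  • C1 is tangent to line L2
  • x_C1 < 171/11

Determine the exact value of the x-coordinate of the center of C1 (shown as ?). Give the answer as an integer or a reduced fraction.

-3

1. [C1‖L1]  x_C1² − (50/3)x_C1 − 59 = 0  ⇒  x_C1 = -3 or 59/3
2. [C1‖L2]  x_C1² − 14x_C1 − 51 = 0  ⇒  x_C1 = -3 or 17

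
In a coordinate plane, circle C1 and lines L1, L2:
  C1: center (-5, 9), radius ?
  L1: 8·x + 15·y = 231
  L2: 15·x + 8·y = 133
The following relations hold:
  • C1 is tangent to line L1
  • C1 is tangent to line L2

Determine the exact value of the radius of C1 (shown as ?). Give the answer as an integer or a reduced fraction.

8

1. [C1‖L1]  r_C1² − 64 = 0  ⇒  r_C1 = 8 (r>0 drops 1)
2. [C1‖L2]  r_C1² − 64 = 0  ⇒  r_C1 = 8 (r>0 drops 1)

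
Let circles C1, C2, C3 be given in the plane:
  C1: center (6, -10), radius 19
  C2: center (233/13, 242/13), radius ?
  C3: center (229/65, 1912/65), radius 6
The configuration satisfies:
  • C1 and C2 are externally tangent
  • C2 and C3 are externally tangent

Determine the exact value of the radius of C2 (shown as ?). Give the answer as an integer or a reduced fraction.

1. [ext C1·C2]  r_C2² + 38r_C2 − 600 = 0  ⇒  r_C2 = 12 (r>0 drops 1)
2. [ext C2·C3]  r_C2² + 12r_C2 − 288 = 0  ⇒  r_C2 = 12 (r>0 drops 1)

12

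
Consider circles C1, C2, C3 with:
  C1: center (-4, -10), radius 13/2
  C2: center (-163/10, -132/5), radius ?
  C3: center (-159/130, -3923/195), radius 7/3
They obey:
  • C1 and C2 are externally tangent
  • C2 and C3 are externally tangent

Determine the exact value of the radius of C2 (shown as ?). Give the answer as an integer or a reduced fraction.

1. [ext C1·C2]  r_C2² + 13r_C2 − 378 = 0  ⇒  r_C2 = 14 (r>0 drops 1)
2. [ext C2·C3]  r_C2² + (14/3)r_C2 − 784/3 = 0  ⇒  r_C2 = 14 (r>0 drops 1)

14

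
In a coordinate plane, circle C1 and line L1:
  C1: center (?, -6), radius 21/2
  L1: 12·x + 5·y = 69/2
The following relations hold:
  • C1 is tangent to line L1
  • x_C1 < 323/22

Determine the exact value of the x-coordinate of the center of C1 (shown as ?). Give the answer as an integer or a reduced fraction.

-6

1. [C1‖L1]  x_C1² − (43/4)x_C1 − 201/2 = 0  ⇒  x_C1 = -6 or 67/4
2. given x_C1 < 323/22: keep -6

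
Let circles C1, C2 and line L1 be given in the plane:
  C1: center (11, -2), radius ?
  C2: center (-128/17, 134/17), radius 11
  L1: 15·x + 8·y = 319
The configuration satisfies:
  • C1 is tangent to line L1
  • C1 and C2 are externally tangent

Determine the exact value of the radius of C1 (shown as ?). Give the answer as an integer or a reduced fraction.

10

1. [C1‖L1]  r_C1² − 100 = 0  ⇒  r_C1 = 10 (r>0 drops 1)
2. [ext C1·C2]  r_C1² + 22r_C1 − 320 = 0  ⇒  r_C1 = 10 (r>0 drops 1)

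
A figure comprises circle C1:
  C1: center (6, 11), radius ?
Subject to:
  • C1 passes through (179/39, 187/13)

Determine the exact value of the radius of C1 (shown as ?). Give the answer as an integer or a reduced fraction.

1. [C1∋P]  r_C1² − 121/9 = 0  ⇒  r_C1 = 11/3 (r>0 drops 1)

11/3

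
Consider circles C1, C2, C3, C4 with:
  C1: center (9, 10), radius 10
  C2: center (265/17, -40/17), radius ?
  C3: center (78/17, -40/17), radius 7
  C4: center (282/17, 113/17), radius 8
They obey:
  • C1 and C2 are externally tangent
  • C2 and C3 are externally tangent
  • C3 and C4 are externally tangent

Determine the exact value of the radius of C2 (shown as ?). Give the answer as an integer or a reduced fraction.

1. [ext C1·C2]  r_C2² + 20r_C2 − 96 = 0  ⇒  r_C2 = 4 (r>0 drops 1)
2. [ext C2·C3]  r_C2² + 14r_C2 − 72 = 0  ⇒  r_C2 = 4 (r>0 drops 1)

4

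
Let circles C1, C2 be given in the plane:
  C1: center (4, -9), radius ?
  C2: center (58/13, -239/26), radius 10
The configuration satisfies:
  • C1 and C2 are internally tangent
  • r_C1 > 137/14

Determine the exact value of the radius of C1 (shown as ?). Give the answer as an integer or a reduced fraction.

1. [int C1,C2]  r_C1² − 20r_C1 + 399/4 = 0  ⇒  r_C1 = 19/2 or 21/2
2. given r_C1 > 137/14: keep 21/2

21/2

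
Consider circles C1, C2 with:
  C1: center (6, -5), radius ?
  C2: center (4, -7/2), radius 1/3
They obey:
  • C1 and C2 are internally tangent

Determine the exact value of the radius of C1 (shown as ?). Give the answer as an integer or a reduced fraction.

1. [int C1,C2]  r_C1² − (2/3)r_C1 − 221/36 = 0  ⇒  r_C1 = 17/6 (r>0 drops 1)

17/6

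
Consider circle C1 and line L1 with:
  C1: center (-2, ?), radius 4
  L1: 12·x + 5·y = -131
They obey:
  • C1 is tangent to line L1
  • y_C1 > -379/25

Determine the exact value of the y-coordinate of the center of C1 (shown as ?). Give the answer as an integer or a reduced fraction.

-11

1. [C1‖L1]  y_C1² + (214/5)y_C1 + 1749/5 = 0  ⇒  y_C1 = -159/5 or -11
2. given y_C1 > -379/25: keep -11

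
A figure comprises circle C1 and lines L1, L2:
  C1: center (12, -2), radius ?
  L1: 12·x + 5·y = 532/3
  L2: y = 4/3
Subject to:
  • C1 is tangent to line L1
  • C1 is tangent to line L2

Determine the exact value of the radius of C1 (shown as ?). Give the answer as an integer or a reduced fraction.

10/3

1. [C1‖L1]  r_C1² − 100/9 = 0  ⇒  r_C1 = 10/3 (r>0 drops 1)
2. [C1‖L2]  r_C1² − 100/9 = 0  ⇒  r_C1 = 10/3 (r>0 drops 1)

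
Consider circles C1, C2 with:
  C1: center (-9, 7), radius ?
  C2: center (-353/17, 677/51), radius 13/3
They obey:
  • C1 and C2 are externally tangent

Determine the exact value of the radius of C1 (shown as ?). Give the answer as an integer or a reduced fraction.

1. [ext C1·C2]  r_C1² + (26/3)r_C1 − 159 = 0  ⇒  r_C1 = 9 (r>0 drops 1)

9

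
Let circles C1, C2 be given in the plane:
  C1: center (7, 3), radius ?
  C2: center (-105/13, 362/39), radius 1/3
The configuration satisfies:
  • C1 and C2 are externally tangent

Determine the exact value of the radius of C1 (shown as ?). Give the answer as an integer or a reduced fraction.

16

1. [ext C1·C2]  r_C1² + (2/3)r_C1 − 800/3 = 0  ⇒  r_C1 = 16 (r>0 drops 1)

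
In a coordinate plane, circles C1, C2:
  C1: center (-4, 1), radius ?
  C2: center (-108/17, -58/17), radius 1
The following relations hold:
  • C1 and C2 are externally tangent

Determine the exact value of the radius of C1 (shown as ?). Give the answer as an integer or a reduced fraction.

4

1. [ext C1·C2]  r_C1² + 2r_C1 − 24 = 0  ⇒  r_C1 = 4 (r>0 drops 1)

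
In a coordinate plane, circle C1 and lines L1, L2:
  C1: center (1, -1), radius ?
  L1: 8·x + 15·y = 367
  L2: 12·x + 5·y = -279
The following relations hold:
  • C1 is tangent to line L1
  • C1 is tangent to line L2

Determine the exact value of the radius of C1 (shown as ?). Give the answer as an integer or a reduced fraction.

22

1. [C1‖L1]  r_C1² − 484 = 0  ⇒  r_C1 = 22 (r>0 drops 1)
2. [C1‖L2]  r_C1² − 484 = 0  ⇒  r_C1 = 22 (r>0 drops 1)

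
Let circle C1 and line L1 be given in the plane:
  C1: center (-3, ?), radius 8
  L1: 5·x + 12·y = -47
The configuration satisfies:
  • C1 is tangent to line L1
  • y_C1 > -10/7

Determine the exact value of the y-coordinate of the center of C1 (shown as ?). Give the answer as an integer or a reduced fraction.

1. [C1‖L1]  y_C1² + (16/3)y_C1 − 68 = 0  ⇒  y_C1 = -34/3 or 6
2. given y_C1 > -10/7: keep 6

6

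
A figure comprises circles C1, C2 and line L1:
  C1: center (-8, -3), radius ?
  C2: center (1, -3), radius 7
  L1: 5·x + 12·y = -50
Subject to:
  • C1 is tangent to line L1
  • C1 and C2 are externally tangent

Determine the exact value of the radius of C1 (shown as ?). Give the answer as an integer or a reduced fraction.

1. [C1‖L1]  r_C1² − 4 = 0  ⇒  r_C1 = 2 (r>0 drops 1)
2. [ext C1·C2]  r_C1² + 14r_C1 − 32 = 0  ⇒  r_C1 = 2 (r>0 drops 1)

2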